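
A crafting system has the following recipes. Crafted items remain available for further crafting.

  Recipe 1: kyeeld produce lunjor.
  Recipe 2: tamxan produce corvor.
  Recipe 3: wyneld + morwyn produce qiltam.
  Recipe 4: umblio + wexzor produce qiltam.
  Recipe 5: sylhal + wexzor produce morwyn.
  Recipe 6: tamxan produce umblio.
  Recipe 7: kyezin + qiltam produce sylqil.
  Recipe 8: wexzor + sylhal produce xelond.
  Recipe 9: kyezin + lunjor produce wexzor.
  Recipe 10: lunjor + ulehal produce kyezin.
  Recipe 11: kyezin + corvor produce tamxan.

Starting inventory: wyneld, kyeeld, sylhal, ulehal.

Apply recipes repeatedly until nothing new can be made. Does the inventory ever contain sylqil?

Yes

Using Recipe 1, kyeeld makes lunjor.
lunjor + ulehal → kyezin (Recipe 10).
kyezin + lunjor → wexzor (Recipe 9).
Using Recipe 5, sylhal and wexzor make morwyn.
wyneld + morwyn → qiltam (Recipe 3).
Using Recipe 7, kyezin and qiltam make sylqil.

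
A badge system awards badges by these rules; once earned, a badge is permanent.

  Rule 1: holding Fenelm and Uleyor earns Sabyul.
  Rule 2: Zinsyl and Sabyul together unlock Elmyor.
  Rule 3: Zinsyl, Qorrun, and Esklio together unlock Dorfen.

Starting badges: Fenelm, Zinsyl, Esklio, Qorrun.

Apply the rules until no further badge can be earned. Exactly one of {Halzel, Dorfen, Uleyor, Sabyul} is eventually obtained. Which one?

Dorfen

With Zinsyl, Qorrun, and Esklio, Dorfen is earned (Rule 3).
No rule produces Uleyor, and it is not given. No rule produces Halzel, and it is not given. Sabyul would need Fenelm and Uleyor (Rule 1), but Uleyor is never earned.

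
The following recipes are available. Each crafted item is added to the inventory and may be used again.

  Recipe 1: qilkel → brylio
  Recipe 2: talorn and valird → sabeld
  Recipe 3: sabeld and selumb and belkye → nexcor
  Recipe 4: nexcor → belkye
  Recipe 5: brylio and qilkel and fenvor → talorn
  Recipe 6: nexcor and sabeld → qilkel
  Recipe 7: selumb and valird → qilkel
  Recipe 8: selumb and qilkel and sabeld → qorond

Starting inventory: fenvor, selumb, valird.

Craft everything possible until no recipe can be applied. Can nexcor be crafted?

nexcor would need sabeld, selumb, and belkye (Recipe 3), but belkye is never obtained.

No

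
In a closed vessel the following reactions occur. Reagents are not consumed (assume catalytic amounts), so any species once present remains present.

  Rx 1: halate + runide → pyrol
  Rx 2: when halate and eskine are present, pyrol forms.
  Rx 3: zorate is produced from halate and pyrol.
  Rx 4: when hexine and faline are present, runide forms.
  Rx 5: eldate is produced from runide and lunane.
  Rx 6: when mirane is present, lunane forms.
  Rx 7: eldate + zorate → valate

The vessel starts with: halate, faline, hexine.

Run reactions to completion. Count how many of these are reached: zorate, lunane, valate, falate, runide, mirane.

2

hexine and faline present → runide forms (Rx 4).
halate and runide present → pyrol forms (Rx 1).
halate and pyrol present → zorate forms (Rx 3).
zorate: reached.
lunane would need mirane (Rx 6), but mirane never forms.
valate would need eldate and zorate (Rx 7), but eldate never forms.
No rule produces falate, and it is not given.
runide: reached.
No rule produces mirane, and it is not given.
Reached: zorate and runide — 2 of the 6.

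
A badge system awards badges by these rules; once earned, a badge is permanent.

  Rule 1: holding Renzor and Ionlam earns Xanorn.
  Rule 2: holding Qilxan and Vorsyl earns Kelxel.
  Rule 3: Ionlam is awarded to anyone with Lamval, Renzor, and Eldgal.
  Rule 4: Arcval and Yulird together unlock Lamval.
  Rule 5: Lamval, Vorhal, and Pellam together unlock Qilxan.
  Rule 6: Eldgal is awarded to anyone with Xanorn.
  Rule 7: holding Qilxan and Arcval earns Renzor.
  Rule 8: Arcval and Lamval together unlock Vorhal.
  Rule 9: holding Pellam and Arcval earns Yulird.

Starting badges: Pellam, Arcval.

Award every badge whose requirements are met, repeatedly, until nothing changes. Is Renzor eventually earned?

With Pellam and Arcval, Yulird is earned (Rule 9).
With Arcval and Yulird, Lamval is earned (Rule 4).
With Arcval and Lamval, Vorhal is earned (Rule 8).
With Lamval, Vorhal, and Pellam, Qilxan is earned (Rule 5).
With Qilxan and Arcval, Renzor is earned (Rule 7).

Yes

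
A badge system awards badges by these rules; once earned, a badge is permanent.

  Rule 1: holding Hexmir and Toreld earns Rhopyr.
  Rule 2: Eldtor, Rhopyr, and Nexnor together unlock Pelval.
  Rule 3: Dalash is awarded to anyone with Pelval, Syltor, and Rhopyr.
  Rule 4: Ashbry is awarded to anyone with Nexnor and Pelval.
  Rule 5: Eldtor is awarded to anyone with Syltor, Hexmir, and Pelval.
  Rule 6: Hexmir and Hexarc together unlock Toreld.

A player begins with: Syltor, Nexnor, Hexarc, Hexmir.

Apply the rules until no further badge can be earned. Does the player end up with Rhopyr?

Yes

With Hexmir and Hexarc, Toreld is earned (Rule 6).
With Hexmir and Toreld, Rhopyr is earned (Rule 1).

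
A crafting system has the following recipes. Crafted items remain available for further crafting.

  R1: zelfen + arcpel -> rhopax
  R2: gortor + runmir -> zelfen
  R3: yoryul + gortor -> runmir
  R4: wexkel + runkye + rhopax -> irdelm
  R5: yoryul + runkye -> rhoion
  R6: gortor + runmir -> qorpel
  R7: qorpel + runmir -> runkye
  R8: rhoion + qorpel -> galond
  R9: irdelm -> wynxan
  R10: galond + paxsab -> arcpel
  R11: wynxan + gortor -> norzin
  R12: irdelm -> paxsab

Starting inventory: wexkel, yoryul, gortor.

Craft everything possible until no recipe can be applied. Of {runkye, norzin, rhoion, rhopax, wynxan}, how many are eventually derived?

Using R3, yoryul and gortor make runmir.
gortor + runmir -> qorpel (R6).
Using R7, qorpel and runmir make runkye.
Using R5, yoryul and runkye make rhoion.
runkye: reached.
norzin would need wynxan and gortor (R11), but wynxan is never obtained.
rhoion: reached.
rhopax would need zelfen and arcpel (R1), but arcpel is never obtained.
wynxan would need irdelm (R9), but irdelm is never obtained.
Reached: runkye and rhoion — 2 of the 5.

2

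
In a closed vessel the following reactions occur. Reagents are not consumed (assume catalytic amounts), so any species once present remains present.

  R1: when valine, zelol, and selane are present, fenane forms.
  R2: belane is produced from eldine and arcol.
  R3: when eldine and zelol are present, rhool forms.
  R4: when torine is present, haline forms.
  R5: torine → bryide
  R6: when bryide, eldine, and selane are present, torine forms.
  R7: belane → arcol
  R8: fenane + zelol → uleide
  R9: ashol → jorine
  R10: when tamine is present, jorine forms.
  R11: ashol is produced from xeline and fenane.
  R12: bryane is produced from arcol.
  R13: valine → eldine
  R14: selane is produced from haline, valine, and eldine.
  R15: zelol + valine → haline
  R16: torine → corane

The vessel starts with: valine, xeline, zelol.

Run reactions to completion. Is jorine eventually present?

valine present → eldine forms (R13).
zelol and valine present → haline forms (R15).
haline, valine, and eldine present → selane forms (R14).
valine, zelol, and selane present → fenane forms (R1).
xeline and fenane present → ashol forms (R11).
ashol present → jorine forms (R9).

Yes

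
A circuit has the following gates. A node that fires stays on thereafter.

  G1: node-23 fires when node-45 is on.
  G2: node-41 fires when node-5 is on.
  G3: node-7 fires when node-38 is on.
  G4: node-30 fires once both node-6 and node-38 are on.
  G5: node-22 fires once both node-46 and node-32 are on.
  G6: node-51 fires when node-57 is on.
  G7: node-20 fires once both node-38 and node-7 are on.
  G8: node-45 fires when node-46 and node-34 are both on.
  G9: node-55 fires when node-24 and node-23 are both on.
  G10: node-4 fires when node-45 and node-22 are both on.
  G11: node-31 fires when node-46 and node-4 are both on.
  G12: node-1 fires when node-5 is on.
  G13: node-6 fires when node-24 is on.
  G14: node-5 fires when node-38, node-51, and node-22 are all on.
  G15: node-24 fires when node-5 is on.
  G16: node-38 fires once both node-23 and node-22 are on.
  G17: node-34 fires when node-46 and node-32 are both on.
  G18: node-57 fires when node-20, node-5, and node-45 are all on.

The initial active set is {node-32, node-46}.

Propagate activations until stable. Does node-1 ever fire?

node-1 would need node-5 (G12), but node-5 never turns on.

No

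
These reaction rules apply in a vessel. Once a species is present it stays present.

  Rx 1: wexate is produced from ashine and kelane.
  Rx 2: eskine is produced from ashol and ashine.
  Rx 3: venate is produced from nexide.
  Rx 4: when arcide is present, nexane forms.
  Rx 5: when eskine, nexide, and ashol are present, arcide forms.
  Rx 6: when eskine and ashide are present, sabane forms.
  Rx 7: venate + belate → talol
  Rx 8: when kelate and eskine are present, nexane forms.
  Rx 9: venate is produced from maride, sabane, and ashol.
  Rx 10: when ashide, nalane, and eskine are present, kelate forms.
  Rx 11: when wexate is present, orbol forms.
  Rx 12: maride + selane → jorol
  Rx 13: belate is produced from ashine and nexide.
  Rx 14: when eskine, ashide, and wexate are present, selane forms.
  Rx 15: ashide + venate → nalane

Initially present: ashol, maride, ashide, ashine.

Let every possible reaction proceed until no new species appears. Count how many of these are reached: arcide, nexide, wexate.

0

arcide would need eskine, nexide, and ashol (Rx 5), but nexide never forms.
No rule produces nexide, and it is not given.
wexate would need ashine and kelane (Rx 1), but kelane never forms.
None of the 3 are reached.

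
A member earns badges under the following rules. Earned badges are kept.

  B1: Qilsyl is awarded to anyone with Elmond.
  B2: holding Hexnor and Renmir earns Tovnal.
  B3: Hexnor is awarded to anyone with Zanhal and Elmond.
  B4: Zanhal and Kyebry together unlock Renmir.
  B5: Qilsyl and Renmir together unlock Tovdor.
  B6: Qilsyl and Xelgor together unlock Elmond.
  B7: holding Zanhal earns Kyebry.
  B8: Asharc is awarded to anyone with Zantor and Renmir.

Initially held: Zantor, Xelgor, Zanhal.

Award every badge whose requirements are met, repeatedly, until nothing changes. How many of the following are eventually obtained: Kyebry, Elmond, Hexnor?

With Zanhal, Kyebry is earned (B7).
Kyebry: reached.
Elmond would need Qilsyl and Xelgor (B6), but Qilsyl is never earned.
Hexnor would need Zanhal and Elmond (B3), but Elmond is never earned.
Reached: Kyebry — 1 of the 3.

1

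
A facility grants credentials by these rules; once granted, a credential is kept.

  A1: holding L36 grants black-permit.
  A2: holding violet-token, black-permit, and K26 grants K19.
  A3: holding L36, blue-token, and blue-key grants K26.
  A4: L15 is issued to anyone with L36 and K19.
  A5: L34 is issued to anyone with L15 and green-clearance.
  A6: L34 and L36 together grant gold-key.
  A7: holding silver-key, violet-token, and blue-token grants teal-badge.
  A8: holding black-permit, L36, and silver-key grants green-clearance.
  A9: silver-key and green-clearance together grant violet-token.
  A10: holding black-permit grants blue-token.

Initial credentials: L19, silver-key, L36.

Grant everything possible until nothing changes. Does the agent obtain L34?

L34 would need L15 and green-clearance (A5), but L15 is never granted.

No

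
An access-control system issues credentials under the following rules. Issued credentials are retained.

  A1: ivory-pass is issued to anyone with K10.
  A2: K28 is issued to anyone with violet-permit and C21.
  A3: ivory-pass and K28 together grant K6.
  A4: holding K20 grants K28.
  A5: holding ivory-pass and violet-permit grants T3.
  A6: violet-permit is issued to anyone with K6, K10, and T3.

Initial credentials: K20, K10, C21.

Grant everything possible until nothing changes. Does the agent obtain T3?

No

T3 would need ivory-pass and violet-permit (A5), but violet-permit is never granted.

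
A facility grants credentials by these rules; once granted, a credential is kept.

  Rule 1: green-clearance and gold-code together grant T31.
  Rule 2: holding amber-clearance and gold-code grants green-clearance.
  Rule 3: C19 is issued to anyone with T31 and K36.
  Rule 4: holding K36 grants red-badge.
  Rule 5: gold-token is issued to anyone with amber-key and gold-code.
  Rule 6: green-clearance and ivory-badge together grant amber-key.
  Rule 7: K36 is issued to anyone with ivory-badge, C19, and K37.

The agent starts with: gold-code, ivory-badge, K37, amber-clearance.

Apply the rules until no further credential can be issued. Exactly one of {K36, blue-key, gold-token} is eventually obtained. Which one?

Holding amber-clearance and gold-code grants green-clearance (Rule 2).
Holding green-clearance and ivory-badge grants amber-key (Rule 6).
Holding amber-key and gold-code grants gold-token (Rule 5).
No rule produces blue-key, and it is not given. K36 would need ivory-badge, C19, and K37 (Rule 7), but C19 is never granted.

gold-token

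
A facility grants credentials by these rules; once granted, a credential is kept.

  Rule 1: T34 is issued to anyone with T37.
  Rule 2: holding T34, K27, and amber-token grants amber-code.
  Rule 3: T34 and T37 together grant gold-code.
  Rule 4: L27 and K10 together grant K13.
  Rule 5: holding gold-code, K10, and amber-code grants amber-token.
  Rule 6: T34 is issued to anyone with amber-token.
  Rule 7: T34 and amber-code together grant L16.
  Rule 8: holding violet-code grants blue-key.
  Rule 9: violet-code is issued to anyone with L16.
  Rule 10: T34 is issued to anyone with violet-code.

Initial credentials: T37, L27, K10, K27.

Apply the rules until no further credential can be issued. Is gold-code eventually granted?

Yes

Holding T37 grants T34 (Rule 1).
Holding T34 and T37 grants gold-code (Rule 3).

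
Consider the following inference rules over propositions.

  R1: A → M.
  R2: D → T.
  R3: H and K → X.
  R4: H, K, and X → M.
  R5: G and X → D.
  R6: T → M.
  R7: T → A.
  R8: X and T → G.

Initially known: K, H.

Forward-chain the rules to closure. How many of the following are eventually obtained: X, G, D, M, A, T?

H and K hold, so X follows (R3).
H, K, and X hold, so M follows (R4).
X: reached.
G would need X and T (R8), but T is never established.
D would need G and X (R5), but G is never established.
M: reached.
A would need T (R7), but T is never established.
T would need D (R2), but D is never established.
Reached: X and M — 2 of the 6.

2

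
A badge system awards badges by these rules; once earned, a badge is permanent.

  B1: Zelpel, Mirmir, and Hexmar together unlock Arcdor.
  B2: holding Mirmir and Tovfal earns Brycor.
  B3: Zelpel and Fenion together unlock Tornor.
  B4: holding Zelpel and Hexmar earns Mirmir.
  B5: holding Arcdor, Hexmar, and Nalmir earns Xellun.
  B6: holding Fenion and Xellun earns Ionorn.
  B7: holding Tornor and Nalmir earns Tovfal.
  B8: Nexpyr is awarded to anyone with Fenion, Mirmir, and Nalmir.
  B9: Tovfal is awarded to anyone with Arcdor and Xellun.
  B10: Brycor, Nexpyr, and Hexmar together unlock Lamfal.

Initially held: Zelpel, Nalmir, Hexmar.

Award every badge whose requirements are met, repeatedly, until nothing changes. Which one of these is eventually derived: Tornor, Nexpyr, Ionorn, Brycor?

With Zelpel and Hexmar, Mirmir is earned (B4).
With Zelpel, Mirmir, and Hexmar, Arcdor is earned (B1).
With Arcdor, Hexmar, and Nalmir, Xellun is earned (B5).
With Arcdor and Xellun, Tovfal is earned (B9).
With Mirmir and Tovfal, Brycor is earned (B2).
Nexpyr would need Fenion, Mirmir, and Nalmir (B8), but Fenion is never earned. Ionorn would need Fenion and Xellun (B6), but Fenion is never earned. Tornor would need Zelpel and Fenion (B3), but Fenion is never earned.

Brycor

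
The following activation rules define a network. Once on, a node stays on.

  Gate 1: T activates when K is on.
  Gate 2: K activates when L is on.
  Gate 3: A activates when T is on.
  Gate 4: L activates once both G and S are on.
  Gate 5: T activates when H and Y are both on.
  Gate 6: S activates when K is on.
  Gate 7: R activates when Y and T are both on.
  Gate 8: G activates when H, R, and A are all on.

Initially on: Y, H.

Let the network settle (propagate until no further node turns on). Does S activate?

No

S would need K (Gate 6), but K never turns on.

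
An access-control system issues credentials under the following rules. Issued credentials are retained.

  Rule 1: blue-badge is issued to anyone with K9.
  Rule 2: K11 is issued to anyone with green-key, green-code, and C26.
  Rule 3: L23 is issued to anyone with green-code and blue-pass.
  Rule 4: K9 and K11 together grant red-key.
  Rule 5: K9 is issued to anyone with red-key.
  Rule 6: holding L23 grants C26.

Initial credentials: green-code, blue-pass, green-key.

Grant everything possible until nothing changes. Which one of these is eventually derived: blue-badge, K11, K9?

K11

Holding green-code and blue-pass grants L23 (Rule 3).
Holding L23 grants C26 (Rule 6).
Holding green-key, green-code, and C26 grants K11 (Rule 2).
K9 would need red-key (Rule 5), but red-key is never granted. blue-badge would need K9 (Rule 1), but K9 is never granted.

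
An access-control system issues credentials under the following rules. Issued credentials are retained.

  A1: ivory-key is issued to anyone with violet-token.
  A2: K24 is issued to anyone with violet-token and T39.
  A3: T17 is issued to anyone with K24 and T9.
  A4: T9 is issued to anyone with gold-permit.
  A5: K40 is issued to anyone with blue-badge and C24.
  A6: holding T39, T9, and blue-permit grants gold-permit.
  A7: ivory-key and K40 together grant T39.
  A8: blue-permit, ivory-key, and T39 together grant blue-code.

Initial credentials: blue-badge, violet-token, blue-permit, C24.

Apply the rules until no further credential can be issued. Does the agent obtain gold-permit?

No

gold-permit would need T39, T9, and blue-permit (A6), but T9 is never granted.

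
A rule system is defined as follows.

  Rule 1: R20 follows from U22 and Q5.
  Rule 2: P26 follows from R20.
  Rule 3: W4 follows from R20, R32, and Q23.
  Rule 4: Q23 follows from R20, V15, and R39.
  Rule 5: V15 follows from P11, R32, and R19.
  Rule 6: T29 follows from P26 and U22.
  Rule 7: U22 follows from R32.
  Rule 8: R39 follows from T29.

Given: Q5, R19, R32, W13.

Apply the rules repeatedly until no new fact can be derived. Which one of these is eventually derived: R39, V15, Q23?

R39

R32 holds, so U22 follows (Rule 7).
From U22 and Q5, Rule 1 gives R20.
From R20, Rule 2 gives P26.
From P26 and U22, Rule 6 gives T29.
T29 holds, so R39 follows (Rule 8).
Q23 would need R20, V15, and R39 (Rule 4), but V15 is never established. V15 would need P11, R32, and R19 (Rule 5), but P11 is never established.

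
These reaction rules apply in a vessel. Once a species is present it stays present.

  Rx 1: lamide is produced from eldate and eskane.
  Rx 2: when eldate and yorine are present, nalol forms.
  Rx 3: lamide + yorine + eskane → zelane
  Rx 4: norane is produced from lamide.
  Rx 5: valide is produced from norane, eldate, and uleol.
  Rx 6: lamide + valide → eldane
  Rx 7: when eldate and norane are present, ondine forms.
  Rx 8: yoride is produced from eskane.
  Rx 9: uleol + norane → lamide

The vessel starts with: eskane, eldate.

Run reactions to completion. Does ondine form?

Yes

eldate and eskane present → lamide forms (Rx 1).
lamide present → norane forms (Rx 4).
eldate and norane present → ondine forms (Rx 7).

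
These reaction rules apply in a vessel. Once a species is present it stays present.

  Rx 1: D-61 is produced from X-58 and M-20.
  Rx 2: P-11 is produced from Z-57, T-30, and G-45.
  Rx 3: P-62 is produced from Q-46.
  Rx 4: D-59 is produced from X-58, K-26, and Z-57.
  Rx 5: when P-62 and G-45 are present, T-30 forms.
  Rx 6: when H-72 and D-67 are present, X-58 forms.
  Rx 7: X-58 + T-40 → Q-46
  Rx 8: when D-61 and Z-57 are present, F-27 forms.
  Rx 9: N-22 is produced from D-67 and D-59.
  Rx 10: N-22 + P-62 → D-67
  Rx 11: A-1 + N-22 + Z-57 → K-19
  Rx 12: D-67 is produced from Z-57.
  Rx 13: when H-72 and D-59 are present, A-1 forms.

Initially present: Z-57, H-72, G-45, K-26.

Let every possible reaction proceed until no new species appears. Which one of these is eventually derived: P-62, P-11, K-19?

K-19

Z-57 present → D-67 forms (Rx 12).
H-72 and D-67 present → X-58 forms (Rx 6).
X-58, K-26, and Z-57 present → D-59 forms (Rx 4).
D-67 and D-59 present → N-22 forms (Rx 9).
H-72 and D-59 present → A-1 forms (Rx 13).
A-1, N-22, and Z-57 present → K-19 forms (Rx 11).
P-11 would need Z-57, T-30, and G-45 (Rx 2), but T-30 never forms. P-62 would need Q-46 (Rx 3), but Q-46 never forms.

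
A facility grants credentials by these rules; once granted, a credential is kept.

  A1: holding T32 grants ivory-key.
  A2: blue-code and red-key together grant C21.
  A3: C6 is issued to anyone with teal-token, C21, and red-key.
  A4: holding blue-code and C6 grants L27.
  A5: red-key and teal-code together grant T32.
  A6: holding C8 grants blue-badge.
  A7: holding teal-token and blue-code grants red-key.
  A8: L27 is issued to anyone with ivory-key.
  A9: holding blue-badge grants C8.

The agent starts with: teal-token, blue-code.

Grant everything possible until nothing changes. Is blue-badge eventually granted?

No

blue-badge would need C8 (A6), but C8 is never granted.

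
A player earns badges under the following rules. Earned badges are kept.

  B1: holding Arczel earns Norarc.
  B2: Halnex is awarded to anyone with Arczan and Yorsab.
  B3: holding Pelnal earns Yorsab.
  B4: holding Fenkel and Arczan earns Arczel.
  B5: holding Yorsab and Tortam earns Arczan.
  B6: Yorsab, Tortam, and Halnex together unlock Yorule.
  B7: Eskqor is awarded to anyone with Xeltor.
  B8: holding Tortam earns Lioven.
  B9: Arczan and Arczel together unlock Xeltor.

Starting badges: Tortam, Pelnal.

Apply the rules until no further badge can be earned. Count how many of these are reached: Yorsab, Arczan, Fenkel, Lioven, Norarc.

3

With Pelnal, Yorsab is earned (B3).
With Tortam, Lioven is earned (B8).
With Yorsab and Tortam, Arczan is earned (B5).
Yorsab: reached.
Arczan: reached.
No rule produces Fenkel, and it is not given.
Lioven: reached.
Norarc would need Arczel (B1), but Arczel is never earned.
Reached: Yorsab, Arczan, and Lioven — 3 of the 5.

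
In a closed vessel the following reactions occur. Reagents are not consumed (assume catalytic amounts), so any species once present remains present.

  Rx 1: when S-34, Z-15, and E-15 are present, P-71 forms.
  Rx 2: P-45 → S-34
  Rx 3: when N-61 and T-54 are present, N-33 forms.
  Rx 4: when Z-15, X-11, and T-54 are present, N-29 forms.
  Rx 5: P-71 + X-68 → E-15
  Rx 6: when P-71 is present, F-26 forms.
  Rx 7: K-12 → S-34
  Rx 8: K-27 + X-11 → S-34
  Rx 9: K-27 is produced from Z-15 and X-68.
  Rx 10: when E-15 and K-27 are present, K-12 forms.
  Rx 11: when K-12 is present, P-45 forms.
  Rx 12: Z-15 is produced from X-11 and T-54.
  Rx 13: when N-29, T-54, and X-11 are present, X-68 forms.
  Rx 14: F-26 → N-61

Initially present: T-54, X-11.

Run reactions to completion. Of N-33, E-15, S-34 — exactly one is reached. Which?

X-11 and T-54 present → Z-15 forms (Rx 12).
Z-15, X-11, and T-54 present → N-29 forms (Rx 4).
N-29, T-54, and X-11 present → X-68 forms (Rx 13).
Z-15 and X-68 present → K-27 forms (Rx 9).
K-27 and X-11 present → S-34 forms (Rx 8).
E-15 would need P-71 and X-68 (Rx 5), but P-71 never forms. N-33 would need N-61 and T-54 (Rx 3), but N-61 never forms.

S-34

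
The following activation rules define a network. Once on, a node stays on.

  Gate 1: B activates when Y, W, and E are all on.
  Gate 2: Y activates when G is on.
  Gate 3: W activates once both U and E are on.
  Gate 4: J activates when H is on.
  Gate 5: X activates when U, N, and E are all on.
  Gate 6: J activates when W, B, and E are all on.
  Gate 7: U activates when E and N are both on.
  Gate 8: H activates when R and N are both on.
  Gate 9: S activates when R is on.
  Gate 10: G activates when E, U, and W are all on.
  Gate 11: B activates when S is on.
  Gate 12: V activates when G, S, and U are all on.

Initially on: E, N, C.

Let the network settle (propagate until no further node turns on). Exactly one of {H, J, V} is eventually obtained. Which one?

J

E and N are on, so U activates (Gate 7).
Gate 3: U and E on → W on.
Gate 10: E, U, and W on → G on.
Gate 2: G on → Y on.
Y, W, and E are on, so B activates (Gate 1).
Gate 6: W, B, and E on → J on.
H would need R and N (Gate 8), but R never turns on. V would need G, S, and U (Gate 12), but S never turns on.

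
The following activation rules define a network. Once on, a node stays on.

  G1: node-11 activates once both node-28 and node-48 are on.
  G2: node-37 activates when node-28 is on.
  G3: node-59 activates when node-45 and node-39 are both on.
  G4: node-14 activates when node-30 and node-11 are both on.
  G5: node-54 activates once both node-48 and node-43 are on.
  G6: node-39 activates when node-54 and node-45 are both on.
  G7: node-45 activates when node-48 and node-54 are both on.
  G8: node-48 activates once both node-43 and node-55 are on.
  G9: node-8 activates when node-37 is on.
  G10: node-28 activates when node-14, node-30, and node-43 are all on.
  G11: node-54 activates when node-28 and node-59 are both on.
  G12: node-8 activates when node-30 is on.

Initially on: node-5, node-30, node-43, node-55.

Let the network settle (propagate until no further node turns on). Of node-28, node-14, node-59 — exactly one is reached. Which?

node-59

node-43 and node-55 are on, so node-48 activates (G8).
G5: node-48 and node-43 on → node-54 on.
node-48 and node-54 are on, so node-45 activates (G7).
node-54 and node-45 are on, so node-39 activates (G6).
node-45 and node-39 are on, so node-59 activates (G3).
node-28 would need node-14, node-30, and node-43 (G10), but node-14 never turns on. node-14 would need node-30 and node-11 (G4), but node-11 never turns on.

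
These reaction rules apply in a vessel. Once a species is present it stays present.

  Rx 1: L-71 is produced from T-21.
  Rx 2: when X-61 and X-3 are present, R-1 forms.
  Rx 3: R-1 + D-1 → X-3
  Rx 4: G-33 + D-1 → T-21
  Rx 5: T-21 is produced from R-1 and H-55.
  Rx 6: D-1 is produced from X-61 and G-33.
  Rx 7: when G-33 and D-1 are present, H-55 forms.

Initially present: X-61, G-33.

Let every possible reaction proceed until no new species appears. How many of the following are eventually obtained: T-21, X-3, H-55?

2

X-61 and G-33 present → D-1 forms (Rx 6).
G-33 and D-1 present → T-21 forms (Rx 4).
G-33 and D-1 present → H-55 forms (Rx 7).
T-21: reached.
X-3 would need R-1 and D-1 (Rx 3), but R-1 never forms.
H-55: reached.
Reached: T-21 and H-55 — 2 of the 3.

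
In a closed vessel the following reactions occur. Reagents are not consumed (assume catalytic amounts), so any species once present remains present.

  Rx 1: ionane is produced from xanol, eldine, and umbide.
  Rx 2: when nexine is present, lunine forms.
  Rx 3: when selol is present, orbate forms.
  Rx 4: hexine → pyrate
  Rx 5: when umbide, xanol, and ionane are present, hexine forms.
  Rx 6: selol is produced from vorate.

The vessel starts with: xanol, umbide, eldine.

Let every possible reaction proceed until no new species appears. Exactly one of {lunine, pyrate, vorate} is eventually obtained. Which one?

pyrate

xanol, eldine, and umbide present → ionane forms (Rx 1).
umbide, xanol, and ionane present → hexine forms (Rx 5).
hexine present → pyrate forms (Rx 4).
No rule produces vorate, and it is not given. lunine would need nexine (Rx 2), but nexine never forms.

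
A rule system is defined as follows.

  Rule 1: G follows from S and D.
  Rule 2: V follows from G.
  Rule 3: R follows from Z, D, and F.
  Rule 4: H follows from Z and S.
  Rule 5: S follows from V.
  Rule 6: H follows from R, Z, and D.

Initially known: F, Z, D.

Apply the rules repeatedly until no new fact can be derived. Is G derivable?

G would need S and D (Rule 1), but S is never established.

No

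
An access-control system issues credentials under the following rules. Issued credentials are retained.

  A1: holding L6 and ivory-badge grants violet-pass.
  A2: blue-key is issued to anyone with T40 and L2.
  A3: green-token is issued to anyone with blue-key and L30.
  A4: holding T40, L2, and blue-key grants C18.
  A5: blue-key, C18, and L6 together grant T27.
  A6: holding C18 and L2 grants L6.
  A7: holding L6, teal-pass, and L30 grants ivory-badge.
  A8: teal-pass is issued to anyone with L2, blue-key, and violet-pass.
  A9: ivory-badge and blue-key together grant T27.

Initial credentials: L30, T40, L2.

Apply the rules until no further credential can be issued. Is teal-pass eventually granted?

No

teal-pass would need L2, blue-key, and violet-pass (A8), but violet-pass is never granted.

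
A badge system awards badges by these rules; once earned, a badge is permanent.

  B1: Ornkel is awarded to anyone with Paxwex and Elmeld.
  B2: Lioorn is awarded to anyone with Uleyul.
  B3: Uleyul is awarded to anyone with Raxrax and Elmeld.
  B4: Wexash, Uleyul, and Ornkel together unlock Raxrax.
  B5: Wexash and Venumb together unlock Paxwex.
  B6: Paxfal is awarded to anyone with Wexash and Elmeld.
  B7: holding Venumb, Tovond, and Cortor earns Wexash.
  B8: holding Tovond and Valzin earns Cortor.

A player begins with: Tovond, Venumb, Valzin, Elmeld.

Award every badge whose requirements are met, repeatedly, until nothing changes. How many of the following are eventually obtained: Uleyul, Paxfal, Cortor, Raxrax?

With Tovond and Valzin, Cortor is earned (B8).
With Venumb, Tovond, and Cortor, Wexash is earned (B7).
With Wexash and Elmeld, Paxfal is earned (B6).
Uleyul would need Raxrax and Elmeld (B3), but Raxrax is never earned.
Paxfal: reached.
Cortor: reached.
Raxrax would need Wexash, Uleyul, and Ornkel (B4), but Uleyul is never earned.
Reached: Paxfal and Cortor — 2 of the 4.

2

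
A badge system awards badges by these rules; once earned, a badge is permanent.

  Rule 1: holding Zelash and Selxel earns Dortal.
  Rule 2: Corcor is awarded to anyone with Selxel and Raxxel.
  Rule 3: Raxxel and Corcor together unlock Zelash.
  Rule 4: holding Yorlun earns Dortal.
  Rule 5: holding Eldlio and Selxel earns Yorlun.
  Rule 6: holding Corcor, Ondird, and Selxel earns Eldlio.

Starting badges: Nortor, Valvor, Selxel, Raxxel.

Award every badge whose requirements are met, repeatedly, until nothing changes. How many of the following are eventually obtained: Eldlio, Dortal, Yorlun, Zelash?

With Selxel and Raxxel, Corcor is earned (Rule 2).
With Raxxel and Corcor, Zelash is earned (Rule 3).
With Zelash and Selxel, Dortal is earned (Rule 1).
Eldlio would need Corcor, Ondird, and Selxel (Rule 6), but Ondird is never earned.
Dortal: reached.
Yorlun would need Eldlio and Selxel (Rule 5), but Eldlio is never earned.
Zelash: reached.
Reached: Dortal and Zelash — 2 of the 4.

2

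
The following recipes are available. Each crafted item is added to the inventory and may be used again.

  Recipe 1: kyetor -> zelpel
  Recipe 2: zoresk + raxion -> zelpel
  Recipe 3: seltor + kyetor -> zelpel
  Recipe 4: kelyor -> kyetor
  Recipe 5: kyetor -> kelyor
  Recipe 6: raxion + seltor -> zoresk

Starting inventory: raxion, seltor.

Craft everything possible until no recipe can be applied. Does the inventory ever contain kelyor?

kelyor would need kyetor (Recipe 5), but kyetor is never obtained.

No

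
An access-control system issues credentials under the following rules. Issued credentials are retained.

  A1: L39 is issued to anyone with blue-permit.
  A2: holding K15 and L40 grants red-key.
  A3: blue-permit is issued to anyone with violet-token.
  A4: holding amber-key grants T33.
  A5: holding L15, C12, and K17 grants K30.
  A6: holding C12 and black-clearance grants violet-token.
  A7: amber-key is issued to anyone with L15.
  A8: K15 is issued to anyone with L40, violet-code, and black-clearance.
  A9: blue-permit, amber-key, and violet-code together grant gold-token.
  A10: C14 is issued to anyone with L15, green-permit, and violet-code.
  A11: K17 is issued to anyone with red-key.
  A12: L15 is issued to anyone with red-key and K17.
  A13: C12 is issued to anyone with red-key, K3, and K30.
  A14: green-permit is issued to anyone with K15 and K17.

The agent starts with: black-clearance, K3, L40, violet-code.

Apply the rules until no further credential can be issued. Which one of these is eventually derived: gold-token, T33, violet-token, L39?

Holding L40, violet-code, and black-clearance grants K15 (A8).
Holding K15 and L40 grants red-key (A2).
Holding red-key grants K17 (A11).
Holding red-key and K17 grants L15 (A12).
Holding L15 grants amber-key (A7).
Holding amber-key grants T33 (A4).
gold-token would need blue-permit, amber-key, and violet-code (A9), but blue-permit is never granted. violet-token would need C12 and black-clearance (A6), but C12 is never granted. L39 would need blue-permit (A1), but blue-permit is never granted.

T33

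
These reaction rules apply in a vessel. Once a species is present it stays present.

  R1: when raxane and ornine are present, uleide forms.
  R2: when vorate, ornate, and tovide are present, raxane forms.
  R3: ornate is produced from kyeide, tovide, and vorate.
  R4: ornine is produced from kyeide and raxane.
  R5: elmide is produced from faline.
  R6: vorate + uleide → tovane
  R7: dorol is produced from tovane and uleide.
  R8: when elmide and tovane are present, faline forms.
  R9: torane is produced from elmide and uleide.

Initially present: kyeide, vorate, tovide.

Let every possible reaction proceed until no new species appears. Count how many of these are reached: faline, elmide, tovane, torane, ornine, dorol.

kyeide, tovide, and vorate present → ornate forms (R3).
vorate, ornate, and tovide present → raxane forms (R2).
kyeide and raxane present → ornine forms (R4).
raxane and ornine present → uleide forms (R1).
vorate and uleide present → tovane forms (R6).
tovane and uleide present → dorol forms (R7).
faline would need elmide and tovane (R8), but elmide never forms.
elmide would need faline (R5), but faline never forms.
tovane: reached.
torane would need elmide and uleide (R9), but elmide never forms.
ornine: reached.
dorol: reached.
Reached: tovane, ornine, and dorol — 3 of the 6.

3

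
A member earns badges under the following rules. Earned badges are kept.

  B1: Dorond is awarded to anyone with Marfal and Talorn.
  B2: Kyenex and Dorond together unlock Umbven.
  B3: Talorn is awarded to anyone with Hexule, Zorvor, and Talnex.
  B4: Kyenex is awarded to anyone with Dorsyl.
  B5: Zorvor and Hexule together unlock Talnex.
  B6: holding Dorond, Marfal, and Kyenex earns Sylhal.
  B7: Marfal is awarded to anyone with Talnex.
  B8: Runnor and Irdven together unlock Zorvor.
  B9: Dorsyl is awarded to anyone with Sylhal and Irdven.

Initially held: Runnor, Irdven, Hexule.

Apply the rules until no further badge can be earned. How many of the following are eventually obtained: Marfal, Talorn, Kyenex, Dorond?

With Runnor and Irdven, Zorvor is earned (B8).
With Zorvor and Hexule, Talnex is earned (B5).
With Hexule, Zorvor, and Talnex, Talorn is earned (B3).
With Talnex, Marfal is earned (B7).
With Marfal and Talorn, Dorond is earned (B1).
Marfal: reached.
Talorn: reached.
Kyenex would need Dorsyl (B4), but Dorsyl is never earned.
Dorond: reached.
Reached: Marfal, Talorn, and Dorond — 3 of the 4.

3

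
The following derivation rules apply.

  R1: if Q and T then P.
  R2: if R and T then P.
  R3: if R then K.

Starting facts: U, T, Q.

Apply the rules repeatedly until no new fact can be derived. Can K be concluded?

K would need R (R3), but R is never established.

No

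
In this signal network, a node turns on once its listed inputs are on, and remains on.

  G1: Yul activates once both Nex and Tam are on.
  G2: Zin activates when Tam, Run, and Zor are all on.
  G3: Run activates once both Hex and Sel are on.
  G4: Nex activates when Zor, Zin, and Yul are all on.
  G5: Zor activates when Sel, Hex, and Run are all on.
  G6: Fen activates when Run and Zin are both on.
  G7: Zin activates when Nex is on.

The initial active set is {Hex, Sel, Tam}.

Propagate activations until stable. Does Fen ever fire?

Hex and Sel are on, so Run activates (G3).
G5: Sel, Hex, and Run on → Zor on.
G2: Tam, Run, and Zor on → Zin on.
Run and Zin are on, so Fen activates (G6).

Yes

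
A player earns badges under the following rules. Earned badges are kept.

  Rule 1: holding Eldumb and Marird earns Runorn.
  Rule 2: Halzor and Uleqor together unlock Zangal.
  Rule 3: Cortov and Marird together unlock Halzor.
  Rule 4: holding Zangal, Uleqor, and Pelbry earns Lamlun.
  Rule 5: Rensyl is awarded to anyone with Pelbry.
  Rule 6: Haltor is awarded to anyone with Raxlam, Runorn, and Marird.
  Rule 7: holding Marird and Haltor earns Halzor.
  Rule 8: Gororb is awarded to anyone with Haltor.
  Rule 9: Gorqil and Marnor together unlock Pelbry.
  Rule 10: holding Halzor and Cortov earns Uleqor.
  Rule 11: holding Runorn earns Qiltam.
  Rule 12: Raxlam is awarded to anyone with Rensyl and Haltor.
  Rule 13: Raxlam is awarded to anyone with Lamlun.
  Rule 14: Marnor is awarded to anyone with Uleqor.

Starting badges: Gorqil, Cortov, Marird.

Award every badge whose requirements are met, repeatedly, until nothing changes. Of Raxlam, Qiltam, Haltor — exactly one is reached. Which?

With Cortov and Marird, Halzor is earned (Rule 3).
With Halzor and Cortov, Uleqor is earned (Rule 10).
With Halzor and Uleqor, Zangal is earned (Rule 2).
With Uleqor, Marnor is earned (Rule 14).
With Gorqil and Marnor, Pelbry is earned (Rule 9).
With Zangal, Uleqor, and Pelbry, Lamlun is earned (Rule 4).
With Lamlun, Raxlam is earned (Rule 13).
Haltor would need Raxlam, Runorn, and Marird (Rule 6), but Runorn is never earned. Qiltam would need Runorn (Rule 11), but Runorn is never earned.

Raxlam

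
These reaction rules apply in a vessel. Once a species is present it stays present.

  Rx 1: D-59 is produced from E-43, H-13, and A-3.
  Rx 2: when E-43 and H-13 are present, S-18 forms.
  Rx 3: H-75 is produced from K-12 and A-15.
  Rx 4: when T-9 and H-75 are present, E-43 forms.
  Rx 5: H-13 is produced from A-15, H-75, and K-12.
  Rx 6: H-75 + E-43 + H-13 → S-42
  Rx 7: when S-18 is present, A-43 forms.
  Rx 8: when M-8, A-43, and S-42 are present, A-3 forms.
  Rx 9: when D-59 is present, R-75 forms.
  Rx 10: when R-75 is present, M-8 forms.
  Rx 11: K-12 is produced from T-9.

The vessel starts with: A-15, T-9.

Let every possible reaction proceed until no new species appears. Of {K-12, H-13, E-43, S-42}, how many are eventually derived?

4

T-9 present → K-12 forms (Rx 11).
K-12 and A-15 present → H-75 forms (Rx 3).
T-9 and H-75 present → E-43 forms (Rx 4).
A-15, H-75, and K-12 present → H-13 forms (Rx 5).
H-75, E-43, and H-13 present → S-42 forms (Rx 6).
K-12: reached.
H-13: reached.
E-43: reached.
S-42: reached.
All 4 are reached.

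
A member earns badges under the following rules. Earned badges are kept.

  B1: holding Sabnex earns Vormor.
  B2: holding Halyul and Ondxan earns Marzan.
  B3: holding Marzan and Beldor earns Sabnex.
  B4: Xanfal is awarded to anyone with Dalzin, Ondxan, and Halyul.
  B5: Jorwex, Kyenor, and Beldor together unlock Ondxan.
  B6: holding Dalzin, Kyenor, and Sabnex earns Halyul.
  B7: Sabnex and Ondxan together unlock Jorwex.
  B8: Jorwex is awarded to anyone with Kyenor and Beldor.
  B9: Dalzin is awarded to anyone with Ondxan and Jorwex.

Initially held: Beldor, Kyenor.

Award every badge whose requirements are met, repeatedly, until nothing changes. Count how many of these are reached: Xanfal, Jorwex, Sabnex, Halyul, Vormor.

1

With Kyenor and Beldor, Jorwex is earned (B8).
Xanfal would need Dalzin, Ondxan, and Halyul (B4), but Halyul is never earned.
Jorwex: reached.
Sabnex would need Marzan and Beldor (B3), but Marzan is never earned.
Halyul would need Dalzin, Kyenor, and Sabnex (B6), but Sabnex is never earned.
Vormor would need Sabnex (B1), but Sabnex is never earned.
Reached: Jorwex — 1 of the 5.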